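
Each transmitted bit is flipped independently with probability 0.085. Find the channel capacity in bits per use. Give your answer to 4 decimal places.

Binary symmetric channel: C = 1 − h₂(ε) where h₂ is the binary entropy function.
h₂(0.085) = −0.085·log₂0.085 − 0.915·log₂0.915 = 0.4196.
C = 1 − 0.4196 = 0.5804 bits per channel use.

0.5804 bits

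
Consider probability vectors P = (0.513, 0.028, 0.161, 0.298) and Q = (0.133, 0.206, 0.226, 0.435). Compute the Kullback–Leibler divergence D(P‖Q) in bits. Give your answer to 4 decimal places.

D(P‖Q) = Σ p·log₂(p/q).
  0.513·log₂(0.513/0.133) = 0.99908
  0.028·log₂(0.028/0.206) = -0.08062
  0.161·log₂(0.161/0.226) = -0.07877
  0.298·log₂(0.298/0.435) = -0.16262
D(P‖Q) = 0.6771 bits.

0.6771 bits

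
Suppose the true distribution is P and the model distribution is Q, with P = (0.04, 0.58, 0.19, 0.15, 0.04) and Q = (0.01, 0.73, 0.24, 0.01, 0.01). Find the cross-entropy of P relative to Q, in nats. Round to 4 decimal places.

1.5129 nats

H(P,Q) = −Σ p·ln q.
  −0.04·ln(0.01) = 0.18421
  −0.58·ln(0.73) = 0.18253
  −0.19·ln(0.24) = 0.27115
  −0.15·ln(0.01) = 0.69078
  −0.04·ln(0.01) = 0.18421
H(P,Q) = 1.5129 nats.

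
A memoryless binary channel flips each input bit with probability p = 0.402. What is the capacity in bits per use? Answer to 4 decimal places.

Binary symmetric channel: C = 1 − h₂(ε) where h₂ is the binary entropy function.
h₂(0.402) = −0.402·log₂0.402 − 0.598·log₂0.598 = 0.9721.
C = 1 − 0.9721 = 0.0279 bits per channel use.

0.0279 bits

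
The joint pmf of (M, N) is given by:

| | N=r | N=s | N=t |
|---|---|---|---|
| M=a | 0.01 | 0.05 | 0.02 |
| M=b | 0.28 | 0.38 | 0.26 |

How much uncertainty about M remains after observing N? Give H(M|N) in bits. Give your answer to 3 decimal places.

Marginals: p(M) = (0.0800, 0.9200), p(N) = (0.2900, 0.4300, 0.2800).
H(M|N) = Σ p(N) · H(M|N=·).
  N=r: p=0.2900, H(M|N=r) = 0.2164
  N=s: p=0.4300, H(M|N=s) = 0.5186
  N=t: p=0.2800, H(M|N=t) = 0.3712
Weighted sum = 0.390 bits.

0.390 bits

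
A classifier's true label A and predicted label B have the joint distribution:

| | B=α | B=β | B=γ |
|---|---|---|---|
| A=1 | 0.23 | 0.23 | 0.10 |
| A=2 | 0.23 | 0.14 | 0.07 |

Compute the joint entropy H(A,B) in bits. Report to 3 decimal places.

H(A,B) = −Σ p(x,y)·log₂ p(x,y) over all 6 cells.
  cell (1,α): −0.23·log₂0.23 = 0.4877
  cell (1,β): −0.23·log₂0.23 = 0.4877
  cell (1,γ): −0.10·log₂0.10 = 0.3322
  cell (2,α): −0.23·log₂0.23 = 0.4877
  cell (2,β): −0.14·log₂0.14 = 0.3971
  cell (2,γ): −0.07·log₂0.07 = 0.2686
Sum = 2.461 bits.

2.461 bits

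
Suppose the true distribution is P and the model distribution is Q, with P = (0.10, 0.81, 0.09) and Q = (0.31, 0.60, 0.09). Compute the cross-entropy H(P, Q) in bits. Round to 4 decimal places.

H(P,Q) = −Σ p·log₂ q.
  −0.10·log₂(0.31) = 0.16897
  −0.81·log₂(0.60) = 0.59694
  −0.09·log₂(0.09) = 0.31265
H(P,Q) = 1.0786 bits.

1.0786 bits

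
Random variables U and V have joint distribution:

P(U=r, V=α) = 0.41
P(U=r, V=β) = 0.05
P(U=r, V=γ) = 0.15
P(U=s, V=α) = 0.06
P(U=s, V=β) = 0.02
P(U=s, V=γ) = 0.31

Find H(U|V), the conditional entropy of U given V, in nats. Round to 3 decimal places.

Chain rule: H(U|V) = H(U,V) − H(V).
Marginals: p(U) = (0.6100, 0.3900), p(V) = (0.4700, 0.0700, 0.4600).
H(U,V) = 1.4100 nats; H(V) = 0.8982 nats.
H(U|V) = 1.4100 − 0.8982 = 0.512 nats.

0.512 nats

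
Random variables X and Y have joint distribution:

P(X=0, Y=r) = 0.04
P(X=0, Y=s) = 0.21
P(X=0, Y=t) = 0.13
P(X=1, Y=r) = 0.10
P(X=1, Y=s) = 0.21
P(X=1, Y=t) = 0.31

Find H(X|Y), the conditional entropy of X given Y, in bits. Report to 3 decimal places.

0.926 bits

Chain rule: H(X|Y) = H(X,Y) − H(Y).
Marginals: p(X) = (0.3800, 0.6200), p(Y) = (0.1400, 0.4200, 0.4400).
H(X,Y) = 2.3700 bits; H(Y) = 1.4439 bits.
H(X|Y) = 2.3700 − 1.4439 = 0.926 bits.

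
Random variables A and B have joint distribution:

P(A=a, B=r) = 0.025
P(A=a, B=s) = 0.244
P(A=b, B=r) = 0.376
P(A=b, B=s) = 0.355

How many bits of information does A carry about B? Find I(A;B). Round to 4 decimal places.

0.1209 bits

Marginals: p(A) = (0.2690, 0.7310), p(B) = (0.4010, 0.5990).
I(A;B) = H(A) + H(B) − H(A,B).
H(A) = 0.8400, H(B) = 0.9715, H(A,B) = 1.6906.
I(A;B) = 0.8400 + 0.9715 − 1.6906 = 0.1209 bits.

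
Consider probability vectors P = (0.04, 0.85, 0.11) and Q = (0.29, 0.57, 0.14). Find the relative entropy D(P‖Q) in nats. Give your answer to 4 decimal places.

D(P‖Q) = Σ p·ln(p/q).
  0.04·ln(0.04/0.29) = -0.07924
  0.85·ln(0.85/0.57) = 0.33966
  0.11·ln(0.11/0.14) = -0.02653
D(P‖Q) = 0.2339 nats.

0.2339 nats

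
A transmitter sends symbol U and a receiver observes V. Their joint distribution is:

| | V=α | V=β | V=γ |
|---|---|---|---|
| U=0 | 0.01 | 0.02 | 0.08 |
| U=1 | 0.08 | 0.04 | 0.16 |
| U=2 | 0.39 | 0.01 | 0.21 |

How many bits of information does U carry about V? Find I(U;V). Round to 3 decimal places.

0.155 bits

Marginals: p(U) = (0.1100, 0.2800, 0.6100), p(V) = (0.4800, 0.0700, 0.4500).
I(U;V) = H(U) + H(V) − H(U,V).
H(U) = 1.2995, H(V) = 1.2952, H(U,V) = 2.4402.
I(U;V) = 1.2995 + 1.2952 − 2.4402 = 0.155 bits.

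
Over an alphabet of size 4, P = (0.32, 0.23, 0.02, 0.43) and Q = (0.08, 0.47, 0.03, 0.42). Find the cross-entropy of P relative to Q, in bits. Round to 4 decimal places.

H(P,Q) = −Σ p·log₂ q.
  −0.32·log₂(0.08) = 1.16603
  −0.23·log₂(0.47) = 0.25053
  −0.02·log₂(0.03) = 0.10118
  −0.43·log₂(0.42) = 0.53816
H(P,Q) = 2.0559 bits.

2.0559 bits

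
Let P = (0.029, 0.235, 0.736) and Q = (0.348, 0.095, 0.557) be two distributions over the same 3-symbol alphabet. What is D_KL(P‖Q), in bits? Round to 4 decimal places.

0.4990 bits

D(P‖Q) = Σ p·log₂(p/q).
  0.029·log₂(0.029/0.348) = -0.10396
  0.235·log₂(0.235/0.095) = 0.30707
  0.736·log₂(0.736/0.557) = 0.29589
D(P‖Q) = 0.4990 bits.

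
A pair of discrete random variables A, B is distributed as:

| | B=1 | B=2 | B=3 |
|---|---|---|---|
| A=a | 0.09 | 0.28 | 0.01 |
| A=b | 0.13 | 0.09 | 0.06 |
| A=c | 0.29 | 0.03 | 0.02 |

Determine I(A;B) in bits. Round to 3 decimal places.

Marginals: p(A) = (0.3800, 0.2800, 0.3400), p(B) = (0.5100, 0.4000, 0.0900).
I(A;B) = H(A) + H(B) − H(A,B).
H(A) = 1.5738, H(B) = 1.3369, H(A,B) = 2.6147.
I(A;B) = 1.5738 + 1.3369 − 2.6147 = 0.296 bits.

0.296 bits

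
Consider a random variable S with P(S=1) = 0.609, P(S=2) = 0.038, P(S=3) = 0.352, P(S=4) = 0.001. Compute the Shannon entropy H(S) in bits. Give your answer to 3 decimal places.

1.155 bits

H(S) = −Σ p·log₂ p.
  −(0.609)·log₂(0.609) = 0.4357
  −(0.038)·log₂(0.038) = 0.1793
  −(0.352)·log₂(0.352) = 0.5302
  −(0.001)·log₂(0.001) = 0.0100
Sum: 0.4357 + 0.1793 + 0.5302 + 0.0100 = 1.155 bits.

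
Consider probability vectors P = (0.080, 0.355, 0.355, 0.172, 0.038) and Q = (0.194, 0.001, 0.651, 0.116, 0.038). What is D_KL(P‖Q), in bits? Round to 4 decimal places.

2.6924 bits

D(P‖Q) = Σ p·log₂(p/q).
  0.080·log₂(0.080/0.194) = -0.10224
  0.355·log₂(0.355/0.001) = 3.00744
  0.355·log₂(0.355/0.651) = -0.31057
  0.172·log₂(0.172/0.116) = 0.09774
  0.038·log₂(0.038/0.038) = 0.00000
D(P‖Q) = 2.6924 bits.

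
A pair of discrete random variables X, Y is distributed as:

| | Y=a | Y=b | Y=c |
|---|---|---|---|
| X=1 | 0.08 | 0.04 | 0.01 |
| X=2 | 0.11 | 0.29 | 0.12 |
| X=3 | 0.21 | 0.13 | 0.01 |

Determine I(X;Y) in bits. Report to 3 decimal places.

Marginals: p(X) = (0.1300, 0.5200, 0.3500), p(Y) = (0.4000, 0.4600, 0.1400).
I(X;Y) = H(X) + H(Y) − H(X,Y).
H(X) = 1.4033, H(Y) = 1.4412, H(X,Y) = 2.7009.
I(X;Y) = 1.4033 + 1.4412 − 2.7009 = 0.144 bits.

0.144 bits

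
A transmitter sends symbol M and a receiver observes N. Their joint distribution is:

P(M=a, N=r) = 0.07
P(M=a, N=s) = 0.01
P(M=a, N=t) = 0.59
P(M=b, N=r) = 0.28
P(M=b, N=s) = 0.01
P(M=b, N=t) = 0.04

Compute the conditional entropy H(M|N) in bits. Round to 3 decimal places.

0.488 bits

Chain rule: H(M|N) = H(M,N) − H(N).
Marginals: p(M) = (0.6700, 0.3300), p(N) = (0.3500, 0.0200, 0.6300).
H(M,N) = 1.5505 bits; H(N) = 1.0629 bits.
H(M|N) = 1.5505 − 1.0629 = 0.488 bits.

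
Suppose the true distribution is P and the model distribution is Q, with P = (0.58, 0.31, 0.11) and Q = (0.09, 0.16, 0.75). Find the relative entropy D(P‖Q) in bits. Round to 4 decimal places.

D(P‖Q) = Σ p·log₂(p/q).
  0.58·log₂(0.58/0.09) = 1.55907
  0.31·log₂(0.31/0.16) = 0.29580
  0.11·log₂(0.11/0.75) = -0.30463
D(P‖Q) = 1.5502 bits.

1.5502 bits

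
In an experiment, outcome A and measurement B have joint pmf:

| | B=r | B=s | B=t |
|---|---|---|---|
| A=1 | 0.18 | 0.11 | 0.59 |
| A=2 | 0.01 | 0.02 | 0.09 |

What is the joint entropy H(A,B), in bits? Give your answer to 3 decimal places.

1.737 bits

H(A,B) = −Σ p(x,y)·log₂ p(x,y) over all 6 cells.
  cell (1,r): −0.18·log₂0.18 = 0.4453
  cell (1,s): −0.11·log₂0.11 = 0.3503
  cell (1,t): −0.59·log₂0.59 = 0.4491
  cell (2,r): −0.01·log₂0.01 = 0.0664
  cell (2,s): −0.02·log₂0.02 = 0.1129
  cell (2,t): −0.09·log₂0.09 = 0.3127
Sum = 1.737 bits.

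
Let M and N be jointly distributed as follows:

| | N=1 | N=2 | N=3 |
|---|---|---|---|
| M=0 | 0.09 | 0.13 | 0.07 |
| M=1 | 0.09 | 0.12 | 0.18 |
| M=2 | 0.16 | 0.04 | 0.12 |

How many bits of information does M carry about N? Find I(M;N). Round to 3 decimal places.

Marginals: p(M) = (0.2900, 0.3900, 0.3200), p(N) = (0.3400, 0.2900, 0.3700).
I(M;N) = Σ p(x,y)·log₂[p(x,y)/(p(x)p(y))].
  (0,1): 0.09·log₂(0.9128) = -0.0118
  (0,2): 0.13·log₂(1.5458) = 0.0817
  (0,3): 0.07·log₂(0.6524) = -0.0431
  (1,1): 0.09·log₂(0.6787) = -0.0503
  (1,2): 0.12·log₂(1.0610) = 0.0103
  (1,3): 0.18·log₂(1.2474) = 0.0574
  (2,1): 0.16·log₂(1.4706) = 0.0890
  (2,2): 0.04·log₂(0.4310) = -0.0486
  (2,3): 0.12·log₂(1.0135) = 0.0023
Sum = 0.087 bits.

0.087 bits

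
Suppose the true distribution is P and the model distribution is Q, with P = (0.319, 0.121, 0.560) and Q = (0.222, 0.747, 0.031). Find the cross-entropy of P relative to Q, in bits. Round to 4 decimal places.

3.5501 bits

H(P,Q) = −Σ p·log₂ q.
  −0.319·log₂(0.222) = 0.69267
  −0.121·log₂(0.747) = 0.05092
  −0.560·log₂(0.031) = 2.80649
H(P,Q) = 3.5501 bits.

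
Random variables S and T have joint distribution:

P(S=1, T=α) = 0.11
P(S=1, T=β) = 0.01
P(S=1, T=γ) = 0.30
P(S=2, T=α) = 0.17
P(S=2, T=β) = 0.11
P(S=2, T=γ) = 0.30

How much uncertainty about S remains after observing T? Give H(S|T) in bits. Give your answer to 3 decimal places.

0.920 bits

Marginals: p(S) = (0.4200, 0.5800), p(T) = (0.2800, 0.1200, 0.6000).
H(S|T) = Σ p(T) · H(S|T=·).
  T=α: p=0.2800, H(S|T=α) = 0.9666
  T=β: p=0.1200, H(S|T=β) = 0.4138
  T=γ: p=0.6000, H(S|T=γ) = 1.0000
Weighted sum = 0.920 bits.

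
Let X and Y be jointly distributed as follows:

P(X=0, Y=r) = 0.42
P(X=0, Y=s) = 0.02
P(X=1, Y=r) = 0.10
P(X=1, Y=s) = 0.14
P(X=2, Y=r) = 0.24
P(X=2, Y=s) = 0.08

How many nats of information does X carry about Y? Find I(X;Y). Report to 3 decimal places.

0.127 nats

Marginals: p(X) = (0.4400, 0.2400, 0.3200), p(Y) = (0.7600, 0.2400).
I(X;Y) = Σ p(x,y)·ln[p(x,y)/(p(x)p(y))].
  (0,r): 0.42·ln(1.2560) = 0.0957
  (0,s): 0.02·ln(0.1894) = -0.0333
  (1,r): 0.10·ln(0.5482) = -0.0601
  (1,s): 0.14·ln(2.4306) = 0.1243
  (2,r): 0.24·ln(0.9868) = -0.0032
  (2,s): 0.08·ln(1.0417) = 0.0033
Sum = 0.127 nats.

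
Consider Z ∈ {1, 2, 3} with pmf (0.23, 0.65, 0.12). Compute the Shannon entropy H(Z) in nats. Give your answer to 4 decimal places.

0.8725 nats

H(Z) = −Σ p·ln p.
  −(0.23)·ln(0.23) = 0.33803
  −(0.65)·ln(0.65) = 0.28001
  −(0.12)·ln(0.12) = 0.25443
Sum: 0.33803 + 0.28001 + 0.25443 = 0.8725 nats.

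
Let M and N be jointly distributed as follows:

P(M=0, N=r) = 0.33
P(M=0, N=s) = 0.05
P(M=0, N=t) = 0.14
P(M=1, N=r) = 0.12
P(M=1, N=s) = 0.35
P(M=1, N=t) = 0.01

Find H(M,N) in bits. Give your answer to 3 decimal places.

H(M,N) = −Σ p(x,y)·log₂ p(x,y) over all 6 cells.
  cell (0,r): −0.33·log₂0.33 = 0.5278
  cell (0,s): −0.05·log₂0.05 = 0.2161
  cell (0,t): −0.14·log₂0.14 = 0.3971
  cell (1,r): −0.12·log₂0.12 = 0.3671
  cell (1,s): −0.35·log₂0.35 = 0.5301
  cell (1,t): −0.01·log₂0.01 = 0.0664
Sum = 2.105 bits.

2.105 bits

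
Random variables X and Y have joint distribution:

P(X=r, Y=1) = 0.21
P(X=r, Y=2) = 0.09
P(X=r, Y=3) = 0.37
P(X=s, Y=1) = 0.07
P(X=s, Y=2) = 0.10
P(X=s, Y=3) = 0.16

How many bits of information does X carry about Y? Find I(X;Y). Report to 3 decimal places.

0.030 bits

Marginals: p(X) = (0.6700, 0.3300), p(Y) = (0.2800, 0.1900, 0.5300).
I(X;Y) = Σ p(x,y)·log₂[p(x,y)/(p(x)p(y))].
  (r,1): 0.21·log₂(1.1194) = 0.0342
  (r,2): 0.09·log₂(0.7070) = -0.0450
  (r,3): 0.37·log₂(1.0420) = 0.0219
  (s,1): 0.07·log₂(0.7576) = -0.0280
  (s,2): 0.10·log₂(1.5949) = 0.0673
  (s,3): 0.16·log₂(0.9148) = -0.0206
Sum = 0.030 bits.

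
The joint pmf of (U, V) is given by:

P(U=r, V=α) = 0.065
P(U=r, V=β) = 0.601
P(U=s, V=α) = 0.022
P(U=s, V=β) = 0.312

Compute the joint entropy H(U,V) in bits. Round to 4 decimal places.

1.3432 bits

H(U,V) = −Σ p(x,y)·log₂ p(x,y) over all 4 cells.
  cell (r,α): −0.065·log₂0.065 = 0.25632
  cell (r,β): −0.601·log₂0.601 = 0.44147
  cell (s,α): −0.022·log₂0.022 = 0.12114
  cell (s,β): −0.312·log₂0.312 = 0.52428
Sum = 1.3432 bits.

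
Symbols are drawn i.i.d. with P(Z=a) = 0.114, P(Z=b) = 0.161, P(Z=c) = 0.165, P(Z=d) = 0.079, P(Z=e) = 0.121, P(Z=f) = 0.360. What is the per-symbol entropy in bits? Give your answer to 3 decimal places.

H(Z) = −Σ p·log₂ p.
  −(0.114)·log₂(0.114) = 0.3571
  −(0.161)·log₂(0.161) = 0.4242
  −(0.165)·log₂(0.165) = 0.4289
  −(0.079)·log₂(0.079) = 0.2893
  −(0.121)·log₂(0.121) = 0.3687
  −(0.360)·log₂(0.360) = 0.5306
Sum: 0.3571 + 0.4242 + 0.4289 + 0.2893 + 0.3687 + 0.5306 = 2.399 bits.

2.399 bits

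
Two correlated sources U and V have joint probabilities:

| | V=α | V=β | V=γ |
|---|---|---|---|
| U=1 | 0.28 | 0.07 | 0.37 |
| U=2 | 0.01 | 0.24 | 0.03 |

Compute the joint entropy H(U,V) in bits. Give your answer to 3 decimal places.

2.026 bits

H(U,V) = −Σ p(x,y)·log₂ p(x,y) over all 6 cells.
  cell (1,α): −0.28·log₂0.28 = 0.5142
  cell (1,β): −0.07·log₂0.07 = 0.2686
  cell (1,γ): −0.37·log₂0.37 = 0.5307
  cell (2,α): −0.01·log₂0.01 = 0.0664
  cell (2,β): −0.24·log₂0.24 = 0.4941
  cell (2,γ): −0.03·log₂0.03 = 0.1518
Sum = 2.026 bits.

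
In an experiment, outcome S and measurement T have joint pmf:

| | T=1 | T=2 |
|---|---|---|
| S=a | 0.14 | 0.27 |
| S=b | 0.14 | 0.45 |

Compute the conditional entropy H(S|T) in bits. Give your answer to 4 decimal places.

0.9672 bits

Marginals: p(S) = (0.4100, 0.5900), p(T) = (0.2800, 0.7200).
H(S|T) = Σ p(T) · H(S|T=·).
  T=1: p=0.2800, H(S|T=1) = 1.0000
  T=2: p=0.7200, H(S|T=2) = 0.9544
Weighted sum = 0.9672 bits.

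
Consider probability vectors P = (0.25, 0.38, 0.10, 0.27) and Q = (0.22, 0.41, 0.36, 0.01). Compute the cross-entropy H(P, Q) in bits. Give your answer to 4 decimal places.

H(P,Q) = −Σ p·log₂ q.
  −0.25·log₂(0.22) = 0.54611
  −0.38·log₂(0.41) = 0.48880
  −0.10·log₂(0.36) = 0.14739
  −0.27·log₂(0.01) = 1.79384
H(P,Q) = 2.9761 bits.

2.9761 bits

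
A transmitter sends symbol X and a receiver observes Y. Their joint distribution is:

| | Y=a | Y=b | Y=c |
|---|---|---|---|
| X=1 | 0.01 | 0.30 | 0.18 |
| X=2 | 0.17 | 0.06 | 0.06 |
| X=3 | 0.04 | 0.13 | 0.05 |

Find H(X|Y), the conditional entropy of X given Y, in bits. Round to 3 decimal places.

1.236 bits

Marginals: p(X) = (0.4900, 0.2900, 0.2200), p(Y) = (0.2200, 0.4900, 0.2900).
H(X|Y) = Σ p(Y) · H(X|Y=·).
  Y=a: p=0.2200, H(X|Y=a) = 0.9373
  Y=b: p=0.4900, H(X|Y=b) = 1.3122
  Y=c: p=0.2900, H(X|Y=c) = 1.3346
Weighted sum = 1.236 bits.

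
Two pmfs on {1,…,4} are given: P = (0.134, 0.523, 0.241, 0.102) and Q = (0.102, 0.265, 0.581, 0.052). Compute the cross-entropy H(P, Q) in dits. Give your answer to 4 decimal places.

H(P,Q) = −Σ p·log₁₀ q.
  −0.134·log₁₀(0.102) = 0.13285
  −0.523·log₁₀(0.265) = 0.30164
  −0.241·log₁₀(0.581) = 0.05683
  −0.102·log₁₀(0.052) = 0.13097
H(P,Q) = 0.6223 dits.

0.6223 dits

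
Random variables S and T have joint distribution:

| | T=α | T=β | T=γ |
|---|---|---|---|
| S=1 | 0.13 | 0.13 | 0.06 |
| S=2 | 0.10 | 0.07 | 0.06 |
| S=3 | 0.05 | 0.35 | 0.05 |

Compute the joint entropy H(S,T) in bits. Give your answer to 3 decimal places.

2.815 bits

H(S,T) = −Σ p(x,y)·log₂ p(x,y) over all 9 cells.
  cell (1,α): −0.13·log₂0.13 = 0.3826
  cell (1,β): −0.13·log₂0.13 = 0.3826
  cell (1,γ): −0.06·log₂0.06 = 0.2435
  cell (2,α): −0.10·log₂0.10 = 0.3322
  cell (2,β): −0.07·log₂0.07 = 0.2686
  cell (2,γ): −0.06·log₂0.06 = 0.2435
  cell (3,α): −0.05·log₂0.05 = 0.2161
  cell (3,β): −0.35·log₂0.35 = 0.5301
  cell (3,γ): −0.05·log₂0.05 = 0.2161
Sum = 2.815 bits.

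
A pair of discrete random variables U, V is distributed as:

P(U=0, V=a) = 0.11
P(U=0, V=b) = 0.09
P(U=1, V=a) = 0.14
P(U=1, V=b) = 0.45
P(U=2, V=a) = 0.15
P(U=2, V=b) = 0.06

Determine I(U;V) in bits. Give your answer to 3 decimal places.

0.125 bits

Marginals: p(U) = (0.2000, 0.5900, 0.2100), p(V) = (0.4000, 0.6000).
I(U;V) = Σ p(x,y)·log₂[p(x,y)/(p(x)p(y))].
  (0,a): 0.11·log₂(1.3750) = 0.0505
  (0,b): 0.09·log₂(0.7500) = -0.0374
  (1,a): 0.14·log₂(0.5932) = -0.1055
  (1,b): 0.45·log₂(1.2712) = 0.1558
  (2,a): 0.15·log₂(1.7857) = 0.1255
  (2,b): 0.06·log₂(0.4762) = -0.0642
Sum = 0.125 bits.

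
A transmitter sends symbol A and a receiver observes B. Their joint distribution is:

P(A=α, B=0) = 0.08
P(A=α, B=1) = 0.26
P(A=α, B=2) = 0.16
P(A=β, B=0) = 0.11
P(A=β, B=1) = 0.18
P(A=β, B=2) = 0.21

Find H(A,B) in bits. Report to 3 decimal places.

2.488 bits

H(A,B) = −Σ p(x,y)·log₂ p(x,y) over all 6 cells.
  cell (α,0): −0.08·log₂0.08 = 0.2915
  cell (α,1): −0.26·log₂0.26 = 0.5053
  cell (α,2): −0.16·log₂0.16 = 0.4230
  cell (β,0): −0.11·log₂0.11 = 0.3503
  cell (β,1): −0.18·log₂0.18 = 0.4453
  cell (β,2): −0.21·log₂0.21 = 0.4728
Sum = 2.488 bits.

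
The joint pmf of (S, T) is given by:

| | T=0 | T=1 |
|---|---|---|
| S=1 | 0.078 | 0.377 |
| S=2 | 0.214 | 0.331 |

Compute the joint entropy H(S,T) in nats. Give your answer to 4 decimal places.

H(S,T) = −Σ p(x,y)·ln p(x,y) over all 4 cells.
  cell (1,0): −0.078·ln0.078 = 0.19898
  cell (1,1): −0.377·ln0.377 = 0.36777
  cell (2,0): −0.214·ln0.214 = 0.32994
  cell (2,1): −0.331·ln0.331 = 0.36597
Sum = 1.2627 nats.

1.2627 nats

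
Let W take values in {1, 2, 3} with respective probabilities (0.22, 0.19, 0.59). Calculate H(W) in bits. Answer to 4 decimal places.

1.3849 bits

H(W) = −Σ p·log₂ p.
  −(0.22)·log₂(0.22) = 0.48057
  −(0.19)·log₂(0.19) = 0.45523
  −(0.59)·log₂(0.59) = 0.44912
Sum: 0.48057 + 0.45523 + 0.44912 = 1.3849 bits.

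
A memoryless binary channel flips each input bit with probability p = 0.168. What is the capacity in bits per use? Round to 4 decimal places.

0.3469 bits

Binary symmetric channel: C = 1 − h₂(ε) where h₂ is the binary entropy function.
h₂(0.168) = −0.168·log₂0.168 − 0.832·log₂0.832 = 0.6531.
C = 1 − 0.6531 = 0.3469 bits per channel use.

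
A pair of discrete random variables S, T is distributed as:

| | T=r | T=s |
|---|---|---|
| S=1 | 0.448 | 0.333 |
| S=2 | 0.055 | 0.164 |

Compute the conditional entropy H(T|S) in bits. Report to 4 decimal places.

Chain rule: H(T|S) = H(S,T) − H(S).
Marginals: p(S) = (0.7810, 0.2190), p(T) = (0.5030, 0.4970).
H(S,T) = 1.7051 bits; H(S) = 0.7583 bits.
H(T|S) = 1.7051 − 0.7583 = 0.9468 bits.

0.9468 bits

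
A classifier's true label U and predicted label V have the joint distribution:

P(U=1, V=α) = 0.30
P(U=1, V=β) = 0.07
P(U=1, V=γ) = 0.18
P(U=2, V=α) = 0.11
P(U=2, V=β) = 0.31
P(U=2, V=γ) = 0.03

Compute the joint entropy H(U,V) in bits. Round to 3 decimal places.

H(U,V) = −Σ p(x,y)·log₂ p(x,y) over all 6 cells.
  cell (1,α): −0.30·log₂0.30 = 0.5211
  cell (1,β): −0.07·log₂0.07 = 0.2686
  cell (1,γ): −0.18·log₂0.18 = 0.4453
  cell (2,α): −0.11·log₂0.11 = 0.3503
  cell (2,β): −0.31·log₂0.31 = 0.5238
  cell (2,γ): −0.03·log₂0.03 = 0.1518
Sum = 2.261 bits.

2.261 bits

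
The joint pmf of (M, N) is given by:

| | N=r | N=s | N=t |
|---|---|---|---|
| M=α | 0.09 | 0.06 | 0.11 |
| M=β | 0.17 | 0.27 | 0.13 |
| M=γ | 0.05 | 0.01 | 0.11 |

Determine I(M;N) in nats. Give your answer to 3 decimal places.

0.082 nats

Marginals: p(M) = (0.2600, 0.5700, 0.1700), p(N) = (0.3100, 0.3400, 0.3500).
I(M;N) = Σ p(x,y)·ln[p(x,y)/(p(x)p(y))].
  (α,r): 0.09·ln(1.1166) = 0.0099
  (α,s): 0.06·ln(0.6787) = -0.0233
  (α,t): 0.11·ln(1.2088) = 0.0209
  (β,r): 0.17·ln(0.9621) = -0.0066
  (β,s): 0.27·ln(1.3932) = 0.0895
  (β,t): 0.13·ln(0.6516) = -0.0557
  (γ,r): 0.05·ln(0.9488) = -0.0026
  (γ,s): 0.01·ln(0.1730) = -0.0175
  (γ,t): 0.11·ln(1.8487) = 0.0676
Sum = 0.082 nats.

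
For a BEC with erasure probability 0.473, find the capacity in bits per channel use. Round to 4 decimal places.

0.5270 bits

Binary erasure channel: capacity C = 1 − ε.
C = 1 − 0.473 = 0.5270 bits per channel use.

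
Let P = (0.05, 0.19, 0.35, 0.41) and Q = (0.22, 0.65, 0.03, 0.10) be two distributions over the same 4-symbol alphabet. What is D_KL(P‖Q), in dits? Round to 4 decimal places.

0.4910 dits

D(P‖Q) = Σ p·log₁₀(p/q).
  0.05·log₁₀(0.05/0.22) = -0.03217
  0.19·log₁₀(0.19/0.65) = -0.10149
  0.35·log₁₀(0.35/0.03) = 0.37343
  0.41·log₁₀(0.41/0.10) = 0.25124
D(P‖Q) = 0.4910 dits.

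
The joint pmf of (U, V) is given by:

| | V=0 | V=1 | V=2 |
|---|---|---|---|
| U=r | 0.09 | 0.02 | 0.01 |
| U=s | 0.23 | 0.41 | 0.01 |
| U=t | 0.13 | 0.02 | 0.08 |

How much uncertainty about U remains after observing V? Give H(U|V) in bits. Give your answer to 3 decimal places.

0.991 bits

Marginals: p(U) = (0.1200, 0.6500, 0.2300), p(V) = (0.4500, 0.4500, 0.1000).
H(U|V) = Σ p(V) · H(U|V=·).
  V=0: p=0.4500, H(U|V=0) = 1.4768
  V=1: p=0.4500, H(U|V=1) = 0.5216
  V=2: p=0.1000, H(U|V=2) = 0.9219
Weighted sum = 0.991 bits.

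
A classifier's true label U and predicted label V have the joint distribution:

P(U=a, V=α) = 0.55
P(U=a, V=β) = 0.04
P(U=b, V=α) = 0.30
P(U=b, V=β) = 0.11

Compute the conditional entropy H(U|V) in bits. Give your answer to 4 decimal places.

0.9217 bits

Chain rule: H(U|V) = H(U,V) − H(V).
Marginals: p(U) = (0.5900, 0.4100), p(V) = (0.8500, 0.1500).
H(U,V) = 1.5315 bits; H(V) = 0.6098 bits.
H(U|V) = 1.5315 − 0.6098 = 0.9217 bits.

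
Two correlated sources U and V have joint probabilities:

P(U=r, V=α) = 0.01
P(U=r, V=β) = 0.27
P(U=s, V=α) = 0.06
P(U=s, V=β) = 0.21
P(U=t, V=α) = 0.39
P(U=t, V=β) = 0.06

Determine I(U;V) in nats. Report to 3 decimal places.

Marginals: p(U) = (0.2800, 0.2700, 0.4500), p(V) = (0.4600, 0.5400).
I(U;V) = Σ p(x,y)·ln[p(x,y)/(p(x)p(y))].
  (r,α): 0.01·ln(0.0776) = -0.0256
  (r,β): 0.27·ln(1.7857) = 0.1566
  (s,α): 0.06·ln(0.4831) = -0.0437
  (s,β): 0.21·ln(1.4403) = 0.0766
  (t,α): 0.39·ln(1.8841) = 0.2470
  (t,β): 0.06·ln(0.2469) = -0.0839
Sum = 0.327 nats.

0.327 nats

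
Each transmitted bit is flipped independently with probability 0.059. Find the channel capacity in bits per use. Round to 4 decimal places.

0.6765 bits

Binary symmetric channel: C = 1 − h₂(ε) where h₂ is the binary entropy function.
h₂(0.059) = −0.059·log₂0.059 − 0.941·log₂0.941 = 0.3235.
C = 1 − 0.3235 = 0.6765 bits per channel use.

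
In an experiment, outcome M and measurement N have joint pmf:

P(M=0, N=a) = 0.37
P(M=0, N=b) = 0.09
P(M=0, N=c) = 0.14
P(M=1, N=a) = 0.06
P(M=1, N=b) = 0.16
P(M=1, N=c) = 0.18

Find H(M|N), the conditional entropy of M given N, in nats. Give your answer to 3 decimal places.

Chain rule: H(M|N) = H(M,N) − H(N).
Marginals: p(M) = (0.6000, 0.4000), p(N) = (0.4300, 0.2500, 0.3200).
H(M,N) = 1.6305 nats; H(N) = 1.0741 nats.
H(M|N) = 1.6305 − 1.0741 = 0.556 nats.

0.556 nats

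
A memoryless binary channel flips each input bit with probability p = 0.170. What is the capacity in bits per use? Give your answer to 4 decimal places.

Binary symmetric channel: C = 1 − h₂(ε) where h₂ is the binary entropy function.
h₂(0.170) = −0.170·log₂0.170 − 0.830·log₂0.830 = 0.6577.
C = 1 − 0.6577 = 0.3423 bits per channel use.

0.3423 bits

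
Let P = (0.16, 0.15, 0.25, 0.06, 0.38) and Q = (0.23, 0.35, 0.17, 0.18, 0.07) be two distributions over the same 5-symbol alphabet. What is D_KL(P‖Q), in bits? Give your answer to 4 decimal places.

D(P‖Q) = Σ p·log₂(p/q).
  0.16·log₂(0.16/0.23) = -0.08377
  0.15·log₂(0.15/0.35) = -0.18336
  0.25·log₂(0.25/0.17) = 0.13910
  0.06·log₂(0.06/0.18) = -0.09510
  0.38·log₂(0.38/0.07) = 0.92742
D(P‖Q) = 0.7043 bits.

0.7043 bits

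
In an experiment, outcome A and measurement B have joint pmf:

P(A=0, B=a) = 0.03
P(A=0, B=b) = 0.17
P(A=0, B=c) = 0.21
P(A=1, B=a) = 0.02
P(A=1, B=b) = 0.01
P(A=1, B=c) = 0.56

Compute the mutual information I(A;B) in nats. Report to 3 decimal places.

Marginals: p(A) = (0.4100, 0.5900), p(B) = (0.0500, 0.1800, 0.7700).
I(A;B) = H(A) + H(B) − H(A,B).
H(A) = 0.6769, H(B) = 0.6597, H(A,B) = 1.1832.
I(A;B) = 0.6769 + 0.6597 − 1.1832 = 0.153 nats.

0.153 nats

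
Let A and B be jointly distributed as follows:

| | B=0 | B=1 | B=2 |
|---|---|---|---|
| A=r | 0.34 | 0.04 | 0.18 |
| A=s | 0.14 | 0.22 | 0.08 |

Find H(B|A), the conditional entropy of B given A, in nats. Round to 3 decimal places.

Marginals: p(A) = (0.5600, 0.4400), p(B) = (0.4800, 0.2600, 0.2600).
H(B|A) = Σ p(A) · H(B|A=·).
  A=r: p=0.5600, H(B|A=r) = 0.8563
  A=s: p=0.4400, H(B|A=s) = 1.0209
Weighted sum = 0.929 nats.

0.929 nats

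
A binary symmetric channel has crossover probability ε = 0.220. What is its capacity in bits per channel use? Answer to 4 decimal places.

0.2398 bits

Binary symmetric channel: C = 1 − h₂(ε) where h₂ is the binary entropy function.
h₂(0.220) = −0.220·log₂0.220 − 0.780·log₂0.780 = 0.7602.
C = 1 − 0.7602 = 0.2398 bits per channel use.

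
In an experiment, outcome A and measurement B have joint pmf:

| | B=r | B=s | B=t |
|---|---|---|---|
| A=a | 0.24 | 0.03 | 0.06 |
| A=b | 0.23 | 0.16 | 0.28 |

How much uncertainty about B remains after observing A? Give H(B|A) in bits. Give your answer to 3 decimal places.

1.399 bits

Chain rule: H(B|A) = H(A,B) − H(A).
Marginals: p(A) = (0.3300, 0.6700), p(B) = (0.4700, 0.1900, 0.3400).
H(A,B) = 2.3143 bits; H(A) = 0.9149 bits.
H(B|A) = 2.3143 − 0.9149 = 1.399 bits.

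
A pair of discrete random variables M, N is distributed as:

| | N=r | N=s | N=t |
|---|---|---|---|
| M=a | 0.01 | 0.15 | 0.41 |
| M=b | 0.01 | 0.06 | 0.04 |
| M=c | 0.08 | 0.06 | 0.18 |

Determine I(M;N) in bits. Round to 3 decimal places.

Marginals: p(M) = (0.5700, 0.1100, 0.3200), p(N) = (0.1000, 0.2700, 0.6300).
I(M;N) = Σ p(x,y)·log₂[p(x,y)/(p(x)p(y))].
  (a,r): 0.01·log₂(0.1754) = -0.0251
  (a,s): 0.15·log₂(0.9747) = -0.0056
  (a,t): 0.41·log₂(1.1417) = 0.0784
  (b,r): 0.01·log₂(0.9091) = -0.0014
  (b,s): 0.06·log₂(2.0202) = 0.0609
  (b,t): 0.04·log₂(0.5772) = -0.0317
  (c,r): 0.08·log₂(2.5000) = 0.1058
  (c,s): 0.06·log₂(0.6944) = -0.0316
  (c,t): 0.18·log₂(0.8929) = -0.0294
Sum = 0.120 bits.

0.120 bits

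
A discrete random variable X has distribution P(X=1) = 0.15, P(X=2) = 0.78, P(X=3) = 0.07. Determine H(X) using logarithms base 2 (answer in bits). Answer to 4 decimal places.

0.9587 bits

H(X) = −Σ p·log₂ p.
  −(0.15)·log₂(0.15) = 0.41054
  −(0.78)·log₂(0.78) = 0.27959
  −(0.07)·log₂(0.07) = 0.26856
Sum: 0.41054 + 0.27959 + 0.26856 = 0.9587 bits.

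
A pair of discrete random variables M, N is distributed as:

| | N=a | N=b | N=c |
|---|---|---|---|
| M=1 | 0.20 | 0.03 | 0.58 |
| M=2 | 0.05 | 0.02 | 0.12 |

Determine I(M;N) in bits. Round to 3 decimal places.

Marginals: p(M) = (0.8100, 0.1900), p(N) = (0.2500, 0.0500, 0.7000).
I(M;N) = H(M) + H(N) − H(M,N).
H(M) = 0.7015, H(N) = 1.0763, H(M,N) = 1.7680.
I(M;N) = 0.7015 + 1.0763 − 1.7680 = 0.010 bits.

0.010 bits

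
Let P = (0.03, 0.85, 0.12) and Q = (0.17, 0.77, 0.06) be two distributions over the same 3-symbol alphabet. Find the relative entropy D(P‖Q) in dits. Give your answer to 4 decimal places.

0.0500 dits

D(P‖Q) = Σ p·log₁₀(p/q).
  0.03·log₁₀(0.03/0.17) = -0.02260
  0.85·log₁₀(0.85/0.77) = 0.03649
  0.12·log₁₀(0.12/0.06) = 0.03612
D(P‖Q) = 0.0500 dits.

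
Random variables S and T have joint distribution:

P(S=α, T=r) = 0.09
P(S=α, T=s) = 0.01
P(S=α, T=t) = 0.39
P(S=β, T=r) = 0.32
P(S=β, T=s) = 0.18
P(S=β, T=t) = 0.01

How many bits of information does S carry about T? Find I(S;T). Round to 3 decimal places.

0.564 bits

Marginals: p(S) = (0.4900, 0.5100), p(T) = (0.4100, 0.1900, 0.4000).
I(S;T) = Σ p(x,y)·log₂[p(x,y)/(p(x)p(y))].
  (α,r): 0.09·log₂(0.4480) = -0.1043
  (α,s): 0.01·log₂(0.1074) = -0.0322
  (α,t): 0.39·log₂(1.9898) = 0.3871
  (β,r): 0.32·log₂(1.5304) = 0.1964
  (β,s): 0.18·log₂(1.8576) = 0.1608
  (β,t): 0.01·log₂(0.0490) = -0.0435
Sum = 0.564 bits.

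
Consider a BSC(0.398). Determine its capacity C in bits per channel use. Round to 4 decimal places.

0.0302 bits

Binary symmetric channel: C = 1 − h₂(ε) where h₂ is the binary entropy function.
h₂(0.398) = −0.398·log₂0.398 − 0.602·log₂0.602 = 0.9698.
C = 1 − 0.9698 = 0.0302 bits per channel use.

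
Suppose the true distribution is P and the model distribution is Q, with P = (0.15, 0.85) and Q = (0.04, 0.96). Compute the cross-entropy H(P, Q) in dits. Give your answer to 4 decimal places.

H(P,Q) = −Σ p·log₁₀ q.
  −0.15·log₁₀(0.04) = 0.20969
  −0.85·log₁₀(0.96) = 0.01507
H(P,Q) = 0.2248 dits.

0.2248 dits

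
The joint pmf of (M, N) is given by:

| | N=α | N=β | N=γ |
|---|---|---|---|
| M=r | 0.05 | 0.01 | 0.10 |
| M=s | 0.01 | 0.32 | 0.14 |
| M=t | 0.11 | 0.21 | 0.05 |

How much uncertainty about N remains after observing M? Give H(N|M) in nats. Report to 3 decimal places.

Chain rule: H(N|M) = H(M,N) − H(M).
Marginals: p(M) = (0.1600, 0.4700, 0.3700), p(N) = (0.1700, 0.5400, 0.2900).
H(M,N) = 1.8323 nats; H(M) = 1.0159 nats.
H(N|M) = 1.8323 − 1.0159 = 0.816 nats.

0.816 nats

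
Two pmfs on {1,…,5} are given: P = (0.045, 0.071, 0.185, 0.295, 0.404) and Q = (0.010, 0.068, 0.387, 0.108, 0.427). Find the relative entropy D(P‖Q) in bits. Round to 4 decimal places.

D(P‖Q) = Σ p·log₂(p/q).
  0.045·log₂(0.045/0.010) = 0.09765
  0.071·log₂(0.071/0.068) = 0.00442
  0.185·log₂(0.185/0.387) = -0.19699
  0.295·log₂(0.295/0.108) = 0.42766
  0.404·log₂(0.404/0.427) = -0.03227
D(P‖Q) = 0.3005 bits.

0.3005 bits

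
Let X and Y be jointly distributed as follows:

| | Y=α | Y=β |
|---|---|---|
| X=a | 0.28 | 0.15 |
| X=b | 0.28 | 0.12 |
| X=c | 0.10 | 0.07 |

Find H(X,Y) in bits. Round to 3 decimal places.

2.407 bits

H(X,Y) = −Σ p(x,y)·log₂ p(x,y) over all 6 cells.
  cell (a,α): −0.28·log₂0.28 = 0.5142
  cell (a,β): −0.15·log₂0.15 = 0.4105
  cell (b,α): −0.28·log₂0.28 = 0.5142
  cell (b,β): −0.12·log₂0.12 = 0.3671
  cell (c,α): −0.10·log₂0.10 = 0.3322
  cell (c,β): −0.07·log₂0.07 = 0.2686
Sum = 2.407 bits.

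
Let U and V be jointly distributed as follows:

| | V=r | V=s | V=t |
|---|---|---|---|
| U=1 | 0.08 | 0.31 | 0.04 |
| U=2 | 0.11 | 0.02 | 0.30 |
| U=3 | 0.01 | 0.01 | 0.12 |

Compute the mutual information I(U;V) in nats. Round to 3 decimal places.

Marginals: p(U) = (0.4300, 0.4300, 0.1400), p(V) = (0.2000, 0.3400, 0.4600).
I(U;V) = H(U) + H(V) − H(U,V).
H(U) = 1.0011, H(V) = 1.0459, H(U,V) = 1.7226.
I(U;V) = 1.0011 + 1.0459 − 1.7226 = 0.324 nats.

0.324 nats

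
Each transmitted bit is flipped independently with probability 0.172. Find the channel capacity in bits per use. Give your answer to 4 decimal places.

0.3377 bits

Binary symmetric channel: C = 1 − h₂(ε) where h₂ is the binary entropy function.
h₂(0.172) = −0.172·log₂0.172 − 0.828·log₂0.828 = 0.6623.
C = 1 − 0.6623 = 0.3377 bits per channel use.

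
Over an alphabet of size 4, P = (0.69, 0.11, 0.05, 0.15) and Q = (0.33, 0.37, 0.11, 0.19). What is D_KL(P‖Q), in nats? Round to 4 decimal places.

D(P‖Q) = Σ p·ln(p/q).
  0.69·ln(0.69/0.33) = 0.50894
  0.11·ln(0.11/0.37) = -0.13343
  0.05·ln(0.05/0.11) = -0.03942
  0.15·ln(0.15/0.19) = -0.03546
D(P‖Q) = 0.3006 nats.

0.3006 nats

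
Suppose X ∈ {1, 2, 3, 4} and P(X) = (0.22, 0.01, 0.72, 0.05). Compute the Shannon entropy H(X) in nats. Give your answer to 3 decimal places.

H(X) = −Σ p·ln p.
  −(0.22)·ln(0.22) = 0.3331
  −(0.01)·ln(0.01) = 0.0461
  −(0.72)·ln(0.72) = 0.2365
  −(0.05)·ln(0.05) = 0.1498
Sum: 0.3331 + 0.0461 + 0.2365 + 0.1498 = 0.765 nats.

0.765 nats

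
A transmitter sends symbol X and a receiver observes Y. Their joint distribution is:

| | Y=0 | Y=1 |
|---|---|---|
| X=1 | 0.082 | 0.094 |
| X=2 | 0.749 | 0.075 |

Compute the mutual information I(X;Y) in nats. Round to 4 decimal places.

Marginals: p(X) = (0.1760, 0.8240), p(Y) = (0.8310, 0.1690).
I(X;Y) = H(X) + H(Y) − H(X,Y).
H(X) = 0.4653, H(Y) = 0.4543, H(X,Y) = 0.8381.
I(X;Y) = 0.4653 + 0.4543 − 0.8381 = 0.0815 nats.

0.0815 nats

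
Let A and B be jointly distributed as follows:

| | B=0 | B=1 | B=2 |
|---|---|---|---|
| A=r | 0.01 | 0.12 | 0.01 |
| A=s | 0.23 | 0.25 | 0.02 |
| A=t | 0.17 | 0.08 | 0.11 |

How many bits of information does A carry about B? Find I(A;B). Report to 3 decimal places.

0.194 bits

Marginals: p(A) = (0.1400, 0.5000, 0.3600), p(B) = (0.4100, 0.4500, 0.1400).
I(A;B) = Σ p(x,y)·log₂[p(x,y)/(p(x)p(y))].
  (r,0): 0.01·log₂(0.1742) = -0.0252
  (r,1): 0.12·log₂(1.9048) = 0.1116
  (r,2): 0.01·log₂(0.5102) = -0.0097
  (s,0): 0.23·log₂(1.1220) = 0.0382
  (s,1): 0.25·log₂(1.1111) = 0.0380
  (s,2): 0.02·log₂(0.2857) = -0.0361
  (t,0): 0.17·log₂(1.1518) = 0.0347
  (t,1): 0.08·log₂(0.4938) = -0.0814
  (t,2): 0.11·log₂(2.1825) = 0.1239
Sum = 0.194 bits.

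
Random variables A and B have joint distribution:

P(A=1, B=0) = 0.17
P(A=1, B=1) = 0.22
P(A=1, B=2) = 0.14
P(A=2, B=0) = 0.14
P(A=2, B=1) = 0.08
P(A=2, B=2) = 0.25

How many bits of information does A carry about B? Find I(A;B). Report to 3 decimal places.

0.071 bits

Marginals: p(A) = (0.5300, 0.4700), p(B) = (0.3100, 0.3000, 0.3900).
I(A;B) = Σ p(x,y)·log₂[p(x,y)/(p(x)p(y))].
  (1,0): 0.17·log₂(1.0347) = 0.0084
  (1,1): 0.22·log₂(1.3836) = 0.1031
  (1,2): 0.14·log₂(0.6773) = -0.0787
  (2,0): 0.14·log₂(0.9609) = -0.0081
  (2,1): 0.08·log₂(0.5674) = -0.0654
  (2,2): 0.25·log₂(1.3639) = 0.1119
Sum = 0.071 bits.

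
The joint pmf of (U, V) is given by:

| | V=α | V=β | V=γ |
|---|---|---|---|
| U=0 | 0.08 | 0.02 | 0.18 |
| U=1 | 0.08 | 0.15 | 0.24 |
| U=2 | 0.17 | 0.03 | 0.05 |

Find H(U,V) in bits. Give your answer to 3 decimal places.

2.848 bits

H(U,V) = −Σ p(x,y)·log₂ p(x,y) over all 9 cells.
  cell (0,α): −0.08·log₂0.08 = 0.2915
  cell (0,β): −0.02·log₂0.02 = 0.1129
  cell (0,γ): −0.18·log₂0.18 = 0.4453
  cell (1,α): −0.08·log₂0.08 = 0.2915
  cell (1,β): −0.15·log₂0.15 = 0.4105
  cell (1,γ): −0.24·log₂0.24 = 0.4941
  cell (2,α): −0.17·log₂0.17 = 0.4346
  cell (2,β): −0.03·log₂0.03 = 0.1518
  cell (2,γ): −0.05·log₂0.05 = 0.2161
Sum = 2.848 bits.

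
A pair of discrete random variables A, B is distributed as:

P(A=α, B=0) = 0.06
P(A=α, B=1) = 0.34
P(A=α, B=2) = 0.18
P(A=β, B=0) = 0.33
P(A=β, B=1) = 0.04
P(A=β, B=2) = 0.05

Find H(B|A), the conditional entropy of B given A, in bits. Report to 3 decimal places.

1.166 bits

Chain rule: H(B|A) = H(A,B) − H(A).
Marginals: p(A) = (0.5800, 0.4200), p(B) = (0.3900, 0.3800, 0.2300).
H(A,B) = 2.1477 bits; H(A) = 0.9815 bits.
H(B|A) = 2.1477 − 0.9815 = 1.166 bits.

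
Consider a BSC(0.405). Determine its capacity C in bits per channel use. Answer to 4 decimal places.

0.0262 bits

Binary symmetric channel: C = 1 − h₂(ε) where h₂ is the binary entropy function.
h₂(0.405) = −0.405·log₂0.405 − 0.595·log₂0.595 = 0.9738.
C = 1 − 0.9738 = 0.0262 bits per channel use.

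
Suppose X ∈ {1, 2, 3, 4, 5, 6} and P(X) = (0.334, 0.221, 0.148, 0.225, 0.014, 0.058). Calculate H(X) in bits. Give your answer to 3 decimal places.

H(X) = −Σ p·log₂ p.
  −(0.334)·log₂(0.334) = 0.5284
  −(0.221)·log₂(0.221) = 0.4813
  −(0.148)·log₂(0.148) = 0.4079
  −(0.225)·log₂(0.225) = 0.4842
  −(0.014)·log₂(0.014) = 0.0862
  −(0.058)·log₂(0.058) = 0.2383
Sum: 0.5284 + 0.4813 + 0.4079 + 0.4842 + 0.0862 + 0.2383 = 2.226 bits.

2.226 bits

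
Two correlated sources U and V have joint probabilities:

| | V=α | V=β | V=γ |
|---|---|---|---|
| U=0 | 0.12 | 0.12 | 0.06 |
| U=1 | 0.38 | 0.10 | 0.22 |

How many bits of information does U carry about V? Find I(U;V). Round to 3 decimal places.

0.055 bits

Marginals: p(U) = (0.3000, 0.7000), p(V) = (0.5000, 0.2200, 0.2800).
I(U;V) = Σ p(x,y)·log₂[p(x,y)/(p(x)p(y))].
  (0,α): 0.12·log₂(0.8000) = -0.0386
  (0,β): 0.12·log₂(1.8182) = 0.1035
  (0,γ): 0.06·log₂(0.7143) = -0.0291
  (1,α): 0.38·log₂(1.0857) = 0.0451
  (1,β): 0.10·log₂(0.6494) = -0.0623
  (1,γ): 0.22·log₂(1.1224) = 0.0367
Sum = 0.055 bits.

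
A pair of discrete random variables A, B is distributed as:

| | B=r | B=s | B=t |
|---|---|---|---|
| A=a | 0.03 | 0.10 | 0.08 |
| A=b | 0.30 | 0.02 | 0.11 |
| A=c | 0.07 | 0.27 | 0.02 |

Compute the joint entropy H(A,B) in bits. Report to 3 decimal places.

H(A,B) = −Σ p(x,y)·log₂ p(x,y) over all 9 cells.
  cell (a,r): −0.03·log₂0.03 = 0.1518
  cell (a,s): −0.10·log₂0.10 = 0.3322
  cell (a,t): −0.08·log₂0.08 = 0.2915
  cell (b,r): −0.30·log₂0.30 = 0.5211
  cell (b,s): −0.02·log₂0.02 = 0.1129
  cell (b,t): −0.11·log₂0.11 = 0.3503
  cell (c,r): −0.07·log₂0.07 = 0.2686
  cell (c,s): −0.27·log₂0.27 = 0.5100
  cell (c,t): −0.02·log₂0.02 = 0.1129
Sum = 2.651 bits.

2.651 bits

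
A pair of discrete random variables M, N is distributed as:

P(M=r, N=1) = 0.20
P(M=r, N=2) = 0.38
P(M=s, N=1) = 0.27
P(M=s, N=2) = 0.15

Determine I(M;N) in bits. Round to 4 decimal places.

Marginals: p(M) = (0.5800, 0.4200), p(N) = (0.4700, 0.5300).
I(M;N) = Σ p(x,y)·log₂[p(x,y)/(p(x)p(y))].
  (r,1): 0.20·log₂(0.7337) = -0.08936
  (r,2): 0.38·log₂(1.2362) = 0.11624
  (s,1): 0.27·log₂(1.3678) = 0.12200
  (s,2): 0.15·log₂(0.6739) = -0.08542
Sum = 0.0635 bits.

0.0635 bits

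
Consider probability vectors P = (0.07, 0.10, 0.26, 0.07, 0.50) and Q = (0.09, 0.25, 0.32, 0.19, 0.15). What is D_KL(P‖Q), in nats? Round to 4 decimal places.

D(P‖Q) = Σ p·ln(p/q).
  0.07·ln(0.07/0.09) = -0.01759
  0.10·ln(0.10/0.25) = -0.09163
  0.26·ln(0.26/0.32) = -0.05399
  0.07·ln(0.07/0.19) = -0.06990
  0.50·ln(0.50/0.15) = 0.60199
D(P‖Q) = 0.3689 nats.

0.3689 nats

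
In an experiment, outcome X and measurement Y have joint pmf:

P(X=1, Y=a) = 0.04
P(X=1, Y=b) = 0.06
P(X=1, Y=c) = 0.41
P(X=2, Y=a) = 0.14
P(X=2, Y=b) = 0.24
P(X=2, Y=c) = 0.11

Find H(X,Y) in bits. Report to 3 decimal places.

H(X,Y) = −Σ p(x,y)·log₂ p(x,y) over all 6 cells.
  cell (1,a): −0.04·log₂0.04 = 0.1858
  cell (1,b): −0.06·log₂0.06 = 0.2435
  cell (1,c): −0.41·log₂0.41 = 0.5274
  cell (2,a): −0.14·log₂0.14 = 0.3971
  cell (2,b): −0.24·log₂0.24 = 0.4941
  cell (2,c): −0.11·log₂0.11 = 0.3503
Sum = 2.198 bits.

2.198 bits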